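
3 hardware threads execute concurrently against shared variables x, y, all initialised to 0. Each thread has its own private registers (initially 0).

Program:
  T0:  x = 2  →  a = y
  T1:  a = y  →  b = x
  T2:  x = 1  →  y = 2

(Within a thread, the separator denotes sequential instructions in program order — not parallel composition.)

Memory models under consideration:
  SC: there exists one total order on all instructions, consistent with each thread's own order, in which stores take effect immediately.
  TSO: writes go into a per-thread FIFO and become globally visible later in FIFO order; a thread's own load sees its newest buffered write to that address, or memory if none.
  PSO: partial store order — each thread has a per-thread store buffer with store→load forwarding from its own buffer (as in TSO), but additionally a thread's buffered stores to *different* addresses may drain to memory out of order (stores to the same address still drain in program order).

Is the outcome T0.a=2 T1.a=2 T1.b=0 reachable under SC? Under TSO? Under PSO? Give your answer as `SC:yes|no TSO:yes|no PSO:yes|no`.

SC:no TSO:no PSO:yes

outcome vector order: (T0.a,T1.a,T1.b)
[SC] allowed = {0/0/0; 0/0/1; 0/0/2; 0/2/1; 0/2/2; 2/0/0; 2/0/1; 2/0/2; 2/2/1; 2/2/2}
[TSO] allowed = {0/0/0; 0/0/1; 0/0/2; 0/2/1; 0/2/2; 2/0/0; 2/0/1; 2/0/2; 2/2/1; 2/2/2}
[PSO] allowed = {0/0/0; 0/0/1; 0/0/2; 0/2/0; 0/2/1; 0/2/2; 2/0/0; 2/0/1; 2/0/2; 2/2/0; 2/2/1; 2/2/2}
target 2/2/0 ∈ {PSO}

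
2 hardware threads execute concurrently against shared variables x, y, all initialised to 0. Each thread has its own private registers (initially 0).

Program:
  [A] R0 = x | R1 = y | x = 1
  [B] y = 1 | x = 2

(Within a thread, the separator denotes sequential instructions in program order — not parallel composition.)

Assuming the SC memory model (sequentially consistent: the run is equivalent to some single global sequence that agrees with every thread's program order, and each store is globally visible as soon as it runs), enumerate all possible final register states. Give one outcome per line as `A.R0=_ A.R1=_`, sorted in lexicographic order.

outcome vector order: (A.R0,A.R1)
|SC outcomes| = 3

A.R0=0 A.R1=0
A.R0=0 A.R1=1
A.R0=2 A.R1=1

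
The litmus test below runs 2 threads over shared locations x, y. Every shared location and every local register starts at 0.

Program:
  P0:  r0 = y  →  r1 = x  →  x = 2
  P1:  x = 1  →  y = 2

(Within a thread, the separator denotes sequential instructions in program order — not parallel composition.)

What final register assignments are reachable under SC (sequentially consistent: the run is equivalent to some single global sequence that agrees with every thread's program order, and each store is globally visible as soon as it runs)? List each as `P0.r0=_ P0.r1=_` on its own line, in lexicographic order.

P0.r0=0 P0.r1=0
P0.r0=0 P0.r1=1
P0.r0=2 P0.r1=1

outcome vector order: (P0.r0,P0.r1)
|SC outcomes| = 3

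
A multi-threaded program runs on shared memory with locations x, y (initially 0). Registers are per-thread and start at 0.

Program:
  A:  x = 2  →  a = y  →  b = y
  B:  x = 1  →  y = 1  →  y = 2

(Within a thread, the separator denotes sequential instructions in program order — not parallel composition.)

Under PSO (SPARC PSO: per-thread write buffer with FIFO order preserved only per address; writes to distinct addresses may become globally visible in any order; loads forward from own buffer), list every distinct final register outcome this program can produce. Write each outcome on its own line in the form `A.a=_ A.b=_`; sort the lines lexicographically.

outcome vector order: (A.a,A.b)
|PSO outcomes| = 6

A.a=0 A.b=0
A.a=0 A.b=1
A.a=0 A.b=2
A.a=1 A.b=1
A.a=1 A.b=2
A.a=2 A.b=2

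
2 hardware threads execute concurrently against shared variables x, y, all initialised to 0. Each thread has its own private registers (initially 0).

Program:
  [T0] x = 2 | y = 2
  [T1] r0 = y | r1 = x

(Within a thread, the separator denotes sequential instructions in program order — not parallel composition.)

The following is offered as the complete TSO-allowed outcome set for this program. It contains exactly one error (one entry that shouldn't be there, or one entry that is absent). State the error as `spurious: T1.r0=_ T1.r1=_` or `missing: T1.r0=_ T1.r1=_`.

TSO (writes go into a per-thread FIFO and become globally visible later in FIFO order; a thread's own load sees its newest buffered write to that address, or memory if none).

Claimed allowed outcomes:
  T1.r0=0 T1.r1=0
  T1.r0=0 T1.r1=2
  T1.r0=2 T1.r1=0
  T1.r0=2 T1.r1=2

spurious: T1.r0=2 T1.r1=0

outcome vector order: (T1.r0,T1.r1)
[TSO] allowed = {<0 0> <0 2> <2 2>}
claimed∖TSO = {<2 0>}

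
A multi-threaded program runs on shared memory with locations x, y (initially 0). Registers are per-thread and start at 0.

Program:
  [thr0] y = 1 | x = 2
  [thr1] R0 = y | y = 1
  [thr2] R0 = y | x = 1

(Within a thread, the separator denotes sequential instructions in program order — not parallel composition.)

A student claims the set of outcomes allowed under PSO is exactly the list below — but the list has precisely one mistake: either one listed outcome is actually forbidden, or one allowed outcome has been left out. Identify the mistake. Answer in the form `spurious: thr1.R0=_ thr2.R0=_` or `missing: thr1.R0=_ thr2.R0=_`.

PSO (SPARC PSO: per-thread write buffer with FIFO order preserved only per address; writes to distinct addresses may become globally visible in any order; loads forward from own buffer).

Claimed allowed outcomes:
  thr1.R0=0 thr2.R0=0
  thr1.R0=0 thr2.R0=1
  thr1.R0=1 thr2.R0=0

missing: thr1.R0=1 thr2.R0=1

outcome vector order: (thr1.R0,thr2.R0)
PSO (4): 00, 01, 10, 11
PSO∖claimed = {11}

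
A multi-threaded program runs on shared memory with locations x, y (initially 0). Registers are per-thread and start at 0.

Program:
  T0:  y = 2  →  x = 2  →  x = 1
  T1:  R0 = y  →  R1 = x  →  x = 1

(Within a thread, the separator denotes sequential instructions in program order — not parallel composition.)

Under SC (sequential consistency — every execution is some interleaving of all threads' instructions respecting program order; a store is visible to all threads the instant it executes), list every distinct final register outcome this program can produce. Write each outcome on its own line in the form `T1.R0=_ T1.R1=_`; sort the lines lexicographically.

T1.R0=0 T1.R1=0
T1.R0=0 T1.R1=1
T1.R0=0 T1.R1=2
T1.R0=2 T1.R1=0
T1.R0=2 T1.R1=1
T1.R0=2 T1.R1=2

outcome vector order: (T1.R0,T1.R1)
|SC outcomes| = 6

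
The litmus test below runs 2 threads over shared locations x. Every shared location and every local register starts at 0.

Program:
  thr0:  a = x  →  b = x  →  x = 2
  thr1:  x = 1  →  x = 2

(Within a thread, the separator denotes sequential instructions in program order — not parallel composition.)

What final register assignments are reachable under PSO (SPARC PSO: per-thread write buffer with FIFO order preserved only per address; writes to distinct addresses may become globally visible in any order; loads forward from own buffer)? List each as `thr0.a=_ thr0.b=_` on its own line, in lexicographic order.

thr0.a=0 thr0.b=0
thr0.a=0 thr0.b=1
thr0.a=0 thr0.b=2
thr0.a=1 thr0.b=1
thr0.a=1 thr0.b=2
thr0.a=2 thr0.b=2

outcome vector order: (thr0.a,thr0.b)
|PSO outcomes| = 6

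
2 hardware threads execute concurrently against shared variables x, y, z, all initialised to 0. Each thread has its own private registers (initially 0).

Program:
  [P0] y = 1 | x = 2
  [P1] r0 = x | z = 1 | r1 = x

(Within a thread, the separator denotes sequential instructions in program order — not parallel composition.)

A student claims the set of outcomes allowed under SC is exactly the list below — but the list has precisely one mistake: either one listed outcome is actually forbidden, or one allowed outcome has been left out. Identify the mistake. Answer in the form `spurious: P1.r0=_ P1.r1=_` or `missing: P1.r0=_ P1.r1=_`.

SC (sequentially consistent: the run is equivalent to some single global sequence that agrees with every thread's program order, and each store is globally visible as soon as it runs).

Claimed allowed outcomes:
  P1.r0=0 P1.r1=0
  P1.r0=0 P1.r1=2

missing: P1.r0=2 P1.r1=2

outcome vector order: (P1.r0,P1.r1)
SC (3): 0/0; 0/2; 2/2
SC∖claimed = {2/2}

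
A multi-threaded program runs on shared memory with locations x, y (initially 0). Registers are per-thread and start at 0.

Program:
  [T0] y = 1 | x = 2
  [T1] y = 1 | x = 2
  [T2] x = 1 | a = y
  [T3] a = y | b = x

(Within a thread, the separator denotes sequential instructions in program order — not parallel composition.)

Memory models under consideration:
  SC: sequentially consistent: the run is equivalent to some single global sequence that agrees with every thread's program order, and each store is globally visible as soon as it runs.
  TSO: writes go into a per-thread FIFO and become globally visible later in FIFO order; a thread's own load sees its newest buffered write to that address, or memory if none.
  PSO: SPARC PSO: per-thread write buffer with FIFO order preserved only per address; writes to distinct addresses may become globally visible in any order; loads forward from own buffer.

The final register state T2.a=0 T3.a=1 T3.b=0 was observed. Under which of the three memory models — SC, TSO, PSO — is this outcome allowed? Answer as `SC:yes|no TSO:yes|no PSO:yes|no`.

outcome vector order: (T2.a,T3.a,T3.b)
SC (11): (0,0,0), (0,0,1), (0,0,2), (0,1,1), (0,1,2), (1,0,0), (1,0,1), (1,0,2), (1,1,0), (1,1,1), (1,1,2)
TSO (12): (0,0,0), (0,0,1), (0,0,2), (0,1,0), (0,1,1), (0,1,2), (1,0,0), (1,0,1), (1,0,2), (1,1,0), (1,1,1), (1,1,2)
PSO (12): (0,0,0), (0,0,1), (0,0,2), (0,1,0), (0,1,1), (0,1,2), (1,0,0), (1,0,1), (1,0,2), (1,1,0), (1,1,1), (1,1,2)
target (0,1,0) ∈ {TSO,PSO}

SC:no TSO:yes PSO:yes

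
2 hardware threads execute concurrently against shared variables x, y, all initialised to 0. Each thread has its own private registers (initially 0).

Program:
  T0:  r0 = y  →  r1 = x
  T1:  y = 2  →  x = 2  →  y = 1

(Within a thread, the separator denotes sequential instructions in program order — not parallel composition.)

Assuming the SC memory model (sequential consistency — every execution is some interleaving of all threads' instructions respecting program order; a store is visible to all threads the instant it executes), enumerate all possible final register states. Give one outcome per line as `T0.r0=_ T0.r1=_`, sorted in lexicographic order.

T0.r0=0 T0.r1=0
T0.r0=0 T0.r1=2
T0.r0=1 T0.r1=2
T0.r0=2 T0.r1=0
T0.r0=2 T0.r1=2

outcome vector order: (T0.r0,T0.r1)
|SC outcomes| = 5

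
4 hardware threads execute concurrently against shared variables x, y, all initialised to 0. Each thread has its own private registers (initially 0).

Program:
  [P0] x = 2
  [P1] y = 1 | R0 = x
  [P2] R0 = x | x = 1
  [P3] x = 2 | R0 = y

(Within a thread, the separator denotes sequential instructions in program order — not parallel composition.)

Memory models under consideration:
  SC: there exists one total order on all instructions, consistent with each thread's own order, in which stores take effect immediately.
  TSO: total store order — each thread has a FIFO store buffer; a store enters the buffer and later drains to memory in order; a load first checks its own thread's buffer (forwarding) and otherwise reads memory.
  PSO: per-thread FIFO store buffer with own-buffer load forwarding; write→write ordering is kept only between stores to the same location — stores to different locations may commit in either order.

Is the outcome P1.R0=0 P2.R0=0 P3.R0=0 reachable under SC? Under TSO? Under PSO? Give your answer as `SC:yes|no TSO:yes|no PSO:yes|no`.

outcome vector order: (P1.R0,P2.R0,P3.R0)
under SC → 001 021 100 101 120 121 200 201 220 221
under TSO → 000 001 020 021 100 101 120 121 200 201 220 221
under PSO → 000 001 020 021 100 101 120 121 200 201 220 221
target 000 ∈ {TSO,PSO}

SC:no TSO:yes PSO:yes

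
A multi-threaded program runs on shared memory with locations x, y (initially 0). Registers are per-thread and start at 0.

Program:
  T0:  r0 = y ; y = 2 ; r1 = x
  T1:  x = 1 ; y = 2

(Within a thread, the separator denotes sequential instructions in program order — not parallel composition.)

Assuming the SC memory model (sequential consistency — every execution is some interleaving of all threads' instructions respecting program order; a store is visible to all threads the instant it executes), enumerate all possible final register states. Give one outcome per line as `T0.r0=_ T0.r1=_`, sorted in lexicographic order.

outcome vector order: (T0.r0,T0.r1)
|SC outcomes| = 3

T0.r0=0 T0.r1=0
T0.r0=0 T0.r1=1
T0.r0=2 T0.r1=1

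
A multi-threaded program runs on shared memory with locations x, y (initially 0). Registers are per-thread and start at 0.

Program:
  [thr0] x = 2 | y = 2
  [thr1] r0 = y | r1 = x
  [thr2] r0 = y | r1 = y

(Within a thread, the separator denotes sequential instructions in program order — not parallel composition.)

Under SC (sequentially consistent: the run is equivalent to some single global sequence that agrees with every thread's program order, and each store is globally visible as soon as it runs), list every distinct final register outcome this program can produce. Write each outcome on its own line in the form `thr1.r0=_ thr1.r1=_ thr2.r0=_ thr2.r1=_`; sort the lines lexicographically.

thr1.r0=0 thr1.r1=0 thr2.r0=0 thr2.r1=0
thr1.r0=0 thr1.r1=0 thr2.r0=0 thr2.r1=2
thr1.r0=0 thr1.r1=0 thr2.r0=2 thr2.r1=2
thr1.r0=0 thr1.r1=2 thr2.r0=0 thr2.r1=0
thr1.r0=0 thr1.r1=2 thr2.r0=0 thr2.r1=2
thr1.r0=0 thr1.r1=2 thr2.r0=2 thr2.r1=2
thr1.r0=2 thr1.r1=2 thr2.r0=0 thr2.r1=0
thr1.r0=2 thr1.r1=2 thr2.r0=0 thr2.r1=2
thr1.r0=2 thr1.r1=2 thr2.r0=2 thr2.r1=2

outcome vector order: (thr1.r0,thr1.r1,thr2.r0,thr2.r1)
|SC outcomes| = 9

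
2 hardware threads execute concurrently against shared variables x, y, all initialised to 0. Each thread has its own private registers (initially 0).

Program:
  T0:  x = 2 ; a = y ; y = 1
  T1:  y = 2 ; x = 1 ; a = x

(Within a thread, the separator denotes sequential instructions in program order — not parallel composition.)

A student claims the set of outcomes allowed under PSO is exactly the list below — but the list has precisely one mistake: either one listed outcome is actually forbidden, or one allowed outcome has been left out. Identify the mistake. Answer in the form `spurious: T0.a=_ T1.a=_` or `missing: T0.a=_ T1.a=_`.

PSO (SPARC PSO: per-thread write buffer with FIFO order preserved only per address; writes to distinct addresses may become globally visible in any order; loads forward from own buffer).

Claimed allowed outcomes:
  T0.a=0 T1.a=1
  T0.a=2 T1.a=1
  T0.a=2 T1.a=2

outcome vector order: (T0.a,T1.a)
under PSO → <0 1> <0 2> <2 1> <2 2>
PSO∖claimed = {<0 2>}

missing: T0.a=0 T1.a=2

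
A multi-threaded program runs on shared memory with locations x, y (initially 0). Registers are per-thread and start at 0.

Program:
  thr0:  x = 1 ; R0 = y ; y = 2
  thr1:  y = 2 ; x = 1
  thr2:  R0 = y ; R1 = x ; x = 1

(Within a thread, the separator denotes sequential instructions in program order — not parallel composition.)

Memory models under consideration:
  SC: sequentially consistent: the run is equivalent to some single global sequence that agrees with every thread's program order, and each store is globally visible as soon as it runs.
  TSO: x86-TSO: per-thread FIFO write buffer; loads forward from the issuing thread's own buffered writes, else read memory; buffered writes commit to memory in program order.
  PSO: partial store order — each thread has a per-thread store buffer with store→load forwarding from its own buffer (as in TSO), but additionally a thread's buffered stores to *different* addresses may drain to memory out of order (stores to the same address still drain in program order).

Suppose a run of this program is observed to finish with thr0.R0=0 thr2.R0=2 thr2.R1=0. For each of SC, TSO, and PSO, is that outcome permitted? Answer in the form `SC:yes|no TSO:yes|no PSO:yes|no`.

outcome vector order: (thr0.R0,thr2.R0,thr2.R1)
under SC → 0/0/0, 0/0/1, 0/2/1, 2/0/0, 2/0/1, 2/2/0, 2/2/1
under TSO → 0/0/0, 0/0/1, 0/2/0, 0/2/1, 2/0/0, 2/0/1, 2/2/0, 2/2/1
under PSO → 0/0/0, 0/0/1, 0/2/0, 0/2/1, 2/0/0, 2/0/1, 2/2/0, 2/2/1
target 0/2/0 ∈ {TSO,PSO}

SC:no TSO:yes PSO:yes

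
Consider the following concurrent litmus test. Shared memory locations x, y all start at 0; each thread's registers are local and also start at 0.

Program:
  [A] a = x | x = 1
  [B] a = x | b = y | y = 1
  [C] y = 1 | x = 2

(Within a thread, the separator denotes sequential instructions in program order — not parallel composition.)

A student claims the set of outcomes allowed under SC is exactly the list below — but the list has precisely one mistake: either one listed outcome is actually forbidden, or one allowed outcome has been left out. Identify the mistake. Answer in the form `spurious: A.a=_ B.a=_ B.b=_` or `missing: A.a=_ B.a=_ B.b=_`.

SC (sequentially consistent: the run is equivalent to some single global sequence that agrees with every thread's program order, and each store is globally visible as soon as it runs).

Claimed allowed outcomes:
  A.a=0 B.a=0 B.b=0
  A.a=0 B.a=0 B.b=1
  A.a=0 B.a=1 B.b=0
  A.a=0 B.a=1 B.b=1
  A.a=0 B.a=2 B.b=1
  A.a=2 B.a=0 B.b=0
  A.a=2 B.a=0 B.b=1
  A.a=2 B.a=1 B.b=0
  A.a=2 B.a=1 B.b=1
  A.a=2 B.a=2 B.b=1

outcome vector order: (A.a,B.a,B.b)
SC (9): 000 001 010 011 021 200 201 211 221
claimed∖SC = {210}

spurious: A.a=2 B.a=1 B.b=0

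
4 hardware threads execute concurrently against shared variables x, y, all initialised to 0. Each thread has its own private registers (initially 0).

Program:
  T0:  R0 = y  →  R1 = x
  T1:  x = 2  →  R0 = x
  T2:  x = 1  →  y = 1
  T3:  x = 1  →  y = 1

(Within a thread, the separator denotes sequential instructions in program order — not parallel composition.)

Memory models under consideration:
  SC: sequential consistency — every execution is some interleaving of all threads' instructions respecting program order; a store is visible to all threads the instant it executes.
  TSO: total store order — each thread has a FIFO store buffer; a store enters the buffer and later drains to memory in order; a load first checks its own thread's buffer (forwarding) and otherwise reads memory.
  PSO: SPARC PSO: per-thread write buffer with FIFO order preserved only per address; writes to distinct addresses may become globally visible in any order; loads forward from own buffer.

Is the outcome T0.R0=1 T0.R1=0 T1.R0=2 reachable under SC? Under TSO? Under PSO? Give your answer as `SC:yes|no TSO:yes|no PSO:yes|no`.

outcome vector order: (T0.R0,T0.R1,T1.R0)
SC (10): <0 0 1>, <0 0 2>, <0 1 1>, <0 1 2>, <0 2 1>, <0 2 2>, <1 1 1>, <1 1 2>, <1 2 1>, <1 2 2>
TSO (10): <0 0 1>, <0 0 2>, <0 1 1>, <0 1 2>, <0 2 1>, <0 2 2>, <1 1 1>, <1 1 2>, <1 2 1>, <1 2 2>
PSO (12): <0 0 1>, <0 0 2>, <0 1 1>, <0 1 2>, <0 2 1>, <0 2 2>, <1 0 1>, <1 0 2>, <1 1 1>, <1 1 2>, <1 2 1>, <1 2 2>
target <1 0 2> ∈ {PSO}

SC:no TSO:no PSO:yes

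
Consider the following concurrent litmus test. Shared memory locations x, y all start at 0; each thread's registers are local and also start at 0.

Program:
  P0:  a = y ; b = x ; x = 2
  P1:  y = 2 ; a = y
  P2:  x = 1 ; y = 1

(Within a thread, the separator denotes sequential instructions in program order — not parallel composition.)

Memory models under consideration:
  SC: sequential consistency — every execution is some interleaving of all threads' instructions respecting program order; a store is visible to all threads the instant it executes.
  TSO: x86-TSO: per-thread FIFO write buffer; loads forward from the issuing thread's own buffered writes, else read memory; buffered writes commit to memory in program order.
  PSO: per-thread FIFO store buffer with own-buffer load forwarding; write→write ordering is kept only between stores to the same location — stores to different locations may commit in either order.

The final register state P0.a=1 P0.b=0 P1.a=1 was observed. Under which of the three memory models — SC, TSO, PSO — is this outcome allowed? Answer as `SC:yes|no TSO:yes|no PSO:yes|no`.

outcome vector order: (P0.a,P0.b,P1.a)
SC (10): 001, 002, 011, 012, 111, 112, 201, 202, 211, 212
TSO (10): 001, 002, 011, 012, 111, 112, 201, 202, 211, 212
PSO (12): 001, 002, 011, 012, 101, 102, 111, 112, 201, 202, 211, 212
target 101 ∈ {PSO}

SC:no TSO:no PSO:yes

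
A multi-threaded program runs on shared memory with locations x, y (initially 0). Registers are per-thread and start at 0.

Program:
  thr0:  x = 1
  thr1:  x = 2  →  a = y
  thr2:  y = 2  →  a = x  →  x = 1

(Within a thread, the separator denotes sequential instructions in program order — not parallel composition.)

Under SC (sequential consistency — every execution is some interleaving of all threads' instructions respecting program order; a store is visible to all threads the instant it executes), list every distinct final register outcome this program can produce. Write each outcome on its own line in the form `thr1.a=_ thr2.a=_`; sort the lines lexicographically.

outcome vector order: (thr1.a,thr2.a)
|SC outcomes| = 5

thr1.a=0 thr2.a=1
thr1.a=0 thr2.a=2
thr1.a=2 thr2.a=0
thr1.a=2 thr2.a=1
thr1.a=2 thr2.a=2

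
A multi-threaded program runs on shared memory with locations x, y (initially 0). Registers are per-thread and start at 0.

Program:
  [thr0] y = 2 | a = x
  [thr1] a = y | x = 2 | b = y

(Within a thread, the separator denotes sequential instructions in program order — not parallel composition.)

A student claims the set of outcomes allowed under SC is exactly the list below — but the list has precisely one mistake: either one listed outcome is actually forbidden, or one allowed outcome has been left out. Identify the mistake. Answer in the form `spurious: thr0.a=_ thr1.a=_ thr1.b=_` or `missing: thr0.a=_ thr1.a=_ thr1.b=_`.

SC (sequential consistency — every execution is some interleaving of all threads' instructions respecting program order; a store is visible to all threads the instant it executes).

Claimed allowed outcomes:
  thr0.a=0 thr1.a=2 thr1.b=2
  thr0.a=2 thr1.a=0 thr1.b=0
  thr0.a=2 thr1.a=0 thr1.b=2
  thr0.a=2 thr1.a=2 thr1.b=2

outcome vector order: (thr0.a,thr1.a,thr1.b)
SC: 5 outcomes — {<0 0 2>; <0 2 2>; <2 0 0>; <2 0 2>; <2 2 2>}
SC∖claimed = {<0 0 2>}

missing: thr0.a=0 thr1.a=0 thr1.b=2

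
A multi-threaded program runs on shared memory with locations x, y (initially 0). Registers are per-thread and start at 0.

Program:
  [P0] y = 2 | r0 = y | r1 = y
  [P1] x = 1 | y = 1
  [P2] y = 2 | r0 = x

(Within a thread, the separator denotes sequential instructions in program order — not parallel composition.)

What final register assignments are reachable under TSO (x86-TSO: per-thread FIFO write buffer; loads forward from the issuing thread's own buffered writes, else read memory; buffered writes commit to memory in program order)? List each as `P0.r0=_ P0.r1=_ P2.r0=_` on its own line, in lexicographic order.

outcome vector order: (P0.r0,P0.r1,P2.r0)
|TSO outcomes| = 8

P0.r0=1 P0.r1=1 P2.r0=0
P0.r0=1 P0.r1=1 P2.r0=1
P0.r0=1 P0.r1=2 P2.r0=0
P0.r0=1 P0.r1=2 P2.r0=1
P0.r0=2 P0.r1=1 P2.r0=0
P0.r0=2 P0.r1=1 P2.r0=1
P0.r0=2 P0.r1=2 P2.r0=0
P0.r0=2 P0.r1=2 P2.r0=1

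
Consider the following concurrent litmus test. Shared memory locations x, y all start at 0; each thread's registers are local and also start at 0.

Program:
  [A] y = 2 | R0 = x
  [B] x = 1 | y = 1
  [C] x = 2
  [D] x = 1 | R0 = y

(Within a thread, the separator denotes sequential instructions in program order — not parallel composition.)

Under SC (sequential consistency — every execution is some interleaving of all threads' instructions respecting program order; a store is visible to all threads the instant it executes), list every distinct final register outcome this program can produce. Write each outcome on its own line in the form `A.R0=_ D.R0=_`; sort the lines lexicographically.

outcome vector order: (A.R0,D.R0)
|SC outcomes| = 8

A.R0=0 D.R0=1
A.R0=0 D.R0=2
A.R0=1 D.R0=0
A.R0=1 D.R0=1
A.R0=1 D.R0=2
A.R0=2 D.R0=0
A.R0=2 D.R0=1
A.R0=2 D.R0=2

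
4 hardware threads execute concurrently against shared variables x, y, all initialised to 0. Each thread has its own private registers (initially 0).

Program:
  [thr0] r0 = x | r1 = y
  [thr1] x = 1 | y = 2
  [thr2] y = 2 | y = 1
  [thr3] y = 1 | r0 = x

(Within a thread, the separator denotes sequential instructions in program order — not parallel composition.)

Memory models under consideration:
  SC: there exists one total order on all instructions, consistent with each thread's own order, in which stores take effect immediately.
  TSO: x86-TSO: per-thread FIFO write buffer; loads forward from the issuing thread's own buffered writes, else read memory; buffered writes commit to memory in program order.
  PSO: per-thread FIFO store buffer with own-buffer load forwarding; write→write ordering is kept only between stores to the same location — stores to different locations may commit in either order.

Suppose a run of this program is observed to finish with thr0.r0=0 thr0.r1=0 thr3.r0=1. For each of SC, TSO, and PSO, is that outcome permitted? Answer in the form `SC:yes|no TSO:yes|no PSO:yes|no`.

SC:yes TSO:yes PSO:yes

outcome vector order: (thr0.r0,thr0.r1,thr3.r0)
[SC] allowed = {0/0/0, 0/0/1, 0/1/0, 0/1/1, 0/2/0, 0/2/1, 1/0/1, 1/1/0, 1/1/1, 1/2/0, 1/2/1}
[TSO] allowed = {0/0/0, 0/0/1, 0/1/0, 0/1/1, 0/2/0, 0/2/1, 1/0/0, 1/0/1, 1/1/0, 1/1/1, 1/2/0, 1/2/1}
[PSO] allowed = {0/0/0, 0/0/1, 0/1/0, 0/1/1, 0/2/0, 0/2/1, 1/0/0, 1/0/1, 1/1/0, 1/1/1, 1/2/0, 1/2/1}
target 0/0/1 ∈ {SC,TSO,PSO}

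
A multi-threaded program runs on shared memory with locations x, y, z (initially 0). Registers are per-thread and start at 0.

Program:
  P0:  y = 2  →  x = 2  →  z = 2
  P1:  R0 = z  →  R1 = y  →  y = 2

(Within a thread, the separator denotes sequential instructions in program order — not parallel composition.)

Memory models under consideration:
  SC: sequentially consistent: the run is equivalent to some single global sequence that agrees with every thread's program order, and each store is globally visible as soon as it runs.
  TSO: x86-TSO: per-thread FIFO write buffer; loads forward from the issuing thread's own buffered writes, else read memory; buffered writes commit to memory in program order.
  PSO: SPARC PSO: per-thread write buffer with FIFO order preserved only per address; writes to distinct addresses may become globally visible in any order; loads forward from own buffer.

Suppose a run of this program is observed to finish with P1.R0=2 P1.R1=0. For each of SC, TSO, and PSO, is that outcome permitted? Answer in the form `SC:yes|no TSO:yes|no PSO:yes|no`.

outcome vector order: (P1.R0,P1.R1)
SC: 3 outcomes — {0/0; 0/2; 2/2}
TSO: 3 outcomes — {0/0; 0/2; 2/2}
PSO: 4 outcomes — {0/0; 0/2; 2/0; 2/2}
target 2/0 ∈ {PSO}

SC:no TSO:no PSO:yes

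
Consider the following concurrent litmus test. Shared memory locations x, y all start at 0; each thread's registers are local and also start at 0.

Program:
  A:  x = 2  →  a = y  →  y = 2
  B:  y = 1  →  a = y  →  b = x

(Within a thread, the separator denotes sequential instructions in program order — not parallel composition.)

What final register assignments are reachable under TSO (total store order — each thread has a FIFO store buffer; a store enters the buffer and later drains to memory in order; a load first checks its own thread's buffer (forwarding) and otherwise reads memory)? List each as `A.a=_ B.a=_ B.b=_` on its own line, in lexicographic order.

A.a=0 B.a=1 B.b=0
A.a=0 B.a=1 B.b=2
A.a=0 B.a=2 B.b=2
A.a=1 B.a=1 B.b=0
A.a=1 B.a=1 B.b=2
A.a=1 B.a=2 B.b=2

outcome vector order: (A.a,B.a,B.b)
|TSO outcomes| = 6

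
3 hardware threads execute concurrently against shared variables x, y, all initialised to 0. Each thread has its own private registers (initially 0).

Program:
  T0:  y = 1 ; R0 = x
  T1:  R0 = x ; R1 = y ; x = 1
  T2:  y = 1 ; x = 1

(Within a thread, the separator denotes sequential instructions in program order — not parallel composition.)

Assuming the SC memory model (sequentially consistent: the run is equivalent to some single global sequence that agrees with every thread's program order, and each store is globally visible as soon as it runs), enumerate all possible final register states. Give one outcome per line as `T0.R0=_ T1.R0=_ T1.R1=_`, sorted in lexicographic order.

T0.R0=0 T1.R0=0 T1.R1=0
T0.R0=0 T1.R0=0 T1.R1=1
T0.R0=0 T1.R0=1 T1.R1=1
T0.R0=1 T1.R0=0 T1.R1=0
T0.R0=1 T1.R0=0 T1.R1=1
T0.R0=1 T1.R0=1 T1.R1=1

outcome vector order: (T0.R0,T1.R0,T1.R1)
|SC outcomes| = 6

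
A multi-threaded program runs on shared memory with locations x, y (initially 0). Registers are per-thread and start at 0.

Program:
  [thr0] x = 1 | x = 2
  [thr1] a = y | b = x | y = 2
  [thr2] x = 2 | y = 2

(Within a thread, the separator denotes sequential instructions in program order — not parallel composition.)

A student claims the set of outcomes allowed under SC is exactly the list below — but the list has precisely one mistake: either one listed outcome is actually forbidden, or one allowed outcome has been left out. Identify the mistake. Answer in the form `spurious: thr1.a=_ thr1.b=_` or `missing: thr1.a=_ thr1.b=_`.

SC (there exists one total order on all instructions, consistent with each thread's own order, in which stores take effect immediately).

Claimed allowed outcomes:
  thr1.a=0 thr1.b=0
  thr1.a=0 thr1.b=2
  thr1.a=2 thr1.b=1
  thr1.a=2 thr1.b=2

outcome vector order: (thr1.a,thr1.b)
SC (5): <0 0> <0 1> <0 2> <2 1> <2 2>
SC∖claimed = {<0 1>}

missing: thr1.a=0 thr1.b=1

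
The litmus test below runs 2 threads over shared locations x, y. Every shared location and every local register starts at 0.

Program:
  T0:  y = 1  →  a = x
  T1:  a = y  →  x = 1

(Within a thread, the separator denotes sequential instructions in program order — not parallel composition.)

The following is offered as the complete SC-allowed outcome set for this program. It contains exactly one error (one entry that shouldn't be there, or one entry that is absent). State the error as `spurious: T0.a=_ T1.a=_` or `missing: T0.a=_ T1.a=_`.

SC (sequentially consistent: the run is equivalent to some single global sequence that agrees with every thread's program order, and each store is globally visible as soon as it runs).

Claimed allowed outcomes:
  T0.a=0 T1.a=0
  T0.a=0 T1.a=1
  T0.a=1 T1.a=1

outcome vector order: (T0.a,T1.a)
[SC] allowed = {0/0 0/1 1/0 1/1}
SC∖claimed = {1/0}

missing: T0.a=1 T1.a=0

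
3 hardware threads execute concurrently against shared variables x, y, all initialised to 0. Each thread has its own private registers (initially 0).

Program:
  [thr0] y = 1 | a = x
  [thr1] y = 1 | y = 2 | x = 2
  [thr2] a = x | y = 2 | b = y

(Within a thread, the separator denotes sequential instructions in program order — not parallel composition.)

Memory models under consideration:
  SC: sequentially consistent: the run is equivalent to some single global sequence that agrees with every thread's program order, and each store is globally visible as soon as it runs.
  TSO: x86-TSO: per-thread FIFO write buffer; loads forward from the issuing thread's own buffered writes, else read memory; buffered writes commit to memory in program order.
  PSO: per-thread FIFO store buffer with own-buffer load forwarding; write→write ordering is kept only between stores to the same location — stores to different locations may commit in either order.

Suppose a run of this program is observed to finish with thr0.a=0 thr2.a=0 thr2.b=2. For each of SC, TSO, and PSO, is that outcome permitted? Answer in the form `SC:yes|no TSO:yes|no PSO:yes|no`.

outcome vector order: (thr0.a,thr2.a,thr2.b)
SC (7): 001, 002, 022, 201, 202, 221, 222
TSO (8): 001, 002, 021, 022, 201, 202, 221, 222
PSO (8): 001, 002, 021, 022, 201, 202, 221, 222
target 002 ∈ {SC,TSO,PSO}

SC:yes TSO:yes PSO:yes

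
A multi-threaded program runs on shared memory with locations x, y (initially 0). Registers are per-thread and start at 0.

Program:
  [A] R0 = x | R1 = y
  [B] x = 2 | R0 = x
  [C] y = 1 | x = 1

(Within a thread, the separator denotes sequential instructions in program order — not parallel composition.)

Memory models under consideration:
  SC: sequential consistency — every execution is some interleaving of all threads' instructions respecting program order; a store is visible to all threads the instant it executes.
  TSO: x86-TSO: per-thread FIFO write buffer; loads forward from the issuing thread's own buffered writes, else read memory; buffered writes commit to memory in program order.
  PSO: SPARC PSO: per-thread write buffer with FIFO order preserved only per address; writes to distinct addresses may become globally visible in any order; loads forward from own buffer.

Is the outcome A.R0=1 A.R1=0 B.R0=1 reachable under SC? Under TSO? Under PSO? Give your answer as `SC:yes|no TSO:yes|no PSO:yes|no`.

outcome vector order: (A.R0,A.R1,B.R0)
SC (10): <0 0 1>; <0 0 2>; <0 1 1>; <0 1 2>; <1 1 1>; <1 1 2>; <2 0 1>; <2 0 2>; <2 1 1>; <2 1 2>
TSO (10): <0 0 1>; <0 0 2>; <0 1 1>; <0 1 2>; <1 1 1>; <1 1 2>; <2 0 1>; <2 0 2>; <2 1 1>; <2 1 2>
PSO (12): <0 0 1>; <0 0 2>; <0 1 1>; <0 1 2>; <1 0 1>; <1 0 2>; <1 1 1>; <1 1 2>; <2 0 1>; <2 0 2>; <2 1 1>; <2 1 2>
target <1 0 1> ∈ {PSO}

SC:no TSO:no PSO:yes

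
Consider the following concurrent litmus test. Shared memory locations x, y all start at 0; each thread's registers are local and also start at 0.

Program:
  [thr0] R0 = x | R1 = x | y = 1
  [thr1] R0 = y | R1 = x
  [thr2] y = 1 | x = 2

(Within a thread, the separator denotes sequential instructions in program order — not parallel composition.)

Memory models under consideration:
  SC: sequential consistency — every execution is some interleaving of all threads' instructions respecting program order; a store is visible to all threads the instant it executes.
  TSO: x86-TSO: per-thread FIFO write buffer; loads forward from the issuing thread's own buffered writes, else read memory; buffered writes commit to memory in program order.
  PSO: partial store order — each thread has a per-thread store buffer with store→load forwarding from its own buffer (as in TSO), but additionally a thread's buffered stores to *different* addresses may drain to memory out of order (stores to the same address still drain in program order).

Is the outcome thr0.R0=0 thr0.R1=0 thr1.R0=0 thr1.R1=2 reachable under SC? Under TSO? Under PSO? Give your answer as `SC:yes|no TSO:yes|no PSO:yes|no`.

outcome vector order: (thr0.R0,thr0.R1,thr1.R0,thr1.R1)
SC: 12 outcomes — {0/0/0/0, 0/0/0/2, 0/0/1/0, 0/0/1/2, 0/2/0/0, 0/2/0/2, 0/2/1/0, 0/2/1/2, 2/2/0/0, 2/2/0/2, 2/2/1/0, 2/2/1/2}
TSO: 12 outcomes — {0/0/0/0, 0/0/0/2, 0/0/1/0, 0/0/1/2, 0/2/0/0, 0/2/0/2, 0/2/1/0, 0/2/1/2, 2/2/0/0, 2/2/0/2, 2/2/1/0, 2/2/1/2}
PSO: 12 outcomes — {0/0/0/0, 0/0/0/2, 0/0/1/0, 0/0/1/2, 0/2/0/0, 0/2/0/2, 0/2/1/0, 0/2/1/2, 2/2/0/0, 2/2/0/2, 2/2/1/0, 2/2/1/2}
target 0/0/0/2 ∈ {SC,TSO,PSO}

SC:yes TSO:yes PSO:yes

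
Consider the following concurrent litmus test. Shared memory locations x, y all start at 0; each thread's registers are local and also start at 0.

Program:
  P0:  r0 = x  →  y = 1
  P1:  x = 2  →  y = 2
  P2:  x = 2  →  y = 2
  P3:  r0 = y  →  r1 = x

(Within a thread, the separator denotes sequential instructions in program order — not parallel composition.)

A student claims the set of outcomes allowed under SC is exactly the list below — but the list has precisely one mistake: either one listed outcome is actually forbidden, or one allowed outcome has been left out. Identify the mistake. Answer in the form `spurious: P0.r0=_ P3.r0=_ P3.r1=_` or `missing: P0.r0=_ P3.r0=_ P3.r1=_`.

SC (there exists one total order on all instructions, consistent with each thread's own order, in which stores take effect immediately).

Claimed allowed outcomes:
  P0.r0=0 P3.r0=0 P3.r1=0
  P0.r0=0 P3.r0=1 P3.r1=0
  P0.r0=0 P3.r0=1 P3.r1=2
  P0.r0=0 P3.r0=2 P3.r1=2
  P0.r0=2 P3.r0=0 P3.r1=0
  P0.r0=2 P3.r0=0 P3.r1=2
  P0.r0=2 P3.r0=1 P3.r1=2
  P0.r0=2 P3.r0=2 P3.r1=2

outcome vector order: (P0.r0,P3.r0,P3.r1)
under SC → (0,0,0) (0,0,2) (0,1,0) (0,1,2) (0,2,2) (2,0,0) (2,0,2) (2,1,2) (2,2,2)
SC∖claimed = {(0,0,2)}

missing: P0.r0=0 P3.r0=0 P3.r1=2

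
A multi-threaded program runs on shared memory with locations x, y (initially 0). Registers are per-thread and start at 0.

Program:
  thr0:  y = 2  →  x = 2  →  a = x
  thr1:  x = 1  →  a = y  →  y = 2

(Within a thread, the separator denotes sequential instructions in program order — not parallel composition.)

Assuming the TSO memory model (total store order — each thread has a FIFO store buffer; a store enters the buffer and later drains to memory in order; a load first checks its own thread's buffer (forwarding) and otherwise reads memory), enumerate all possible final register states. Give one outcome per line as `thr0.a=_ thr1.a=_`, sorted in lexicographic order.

thr0.a=1 thr1.a=0
thr0.a=1 thr1.a=2
thr0.a=2 thr1.a=0
thr0.a=2 thr1.a=2

outcome vector order: (thr0.a,thr1.a)
|TSO outcomes| = 4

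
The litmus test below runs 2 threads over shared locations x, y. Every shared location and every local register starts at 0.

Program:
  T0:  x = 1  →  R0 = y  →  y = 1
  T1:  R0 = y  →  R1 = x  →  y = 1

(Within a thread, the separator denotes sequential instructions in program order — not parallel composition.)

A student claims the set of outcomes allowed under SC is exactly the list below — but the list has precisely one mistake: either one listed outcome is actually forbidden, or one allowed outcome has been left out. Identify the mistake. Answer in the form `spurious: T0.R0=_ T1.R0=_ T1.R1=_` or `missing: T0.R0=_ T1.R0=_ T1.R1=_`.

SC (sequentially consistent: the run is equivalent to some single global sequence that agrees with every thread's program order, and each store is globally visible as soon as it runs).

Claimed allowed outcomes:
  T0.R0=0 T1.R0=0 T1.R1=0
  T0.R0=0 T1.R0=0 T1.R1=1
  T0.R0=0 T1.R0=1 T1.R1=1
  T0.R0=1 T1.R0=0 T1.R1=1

missing: T0.R0=1 T1.R0=0 T1.R1=0

outcome vector order: (T0.R0,T1.R0,T1.R1)
[SC] allowed = {(0,0,0); (0,0,1); (0,1,1); (1,0,0); (1,0,1)}
SC∖claimed = {(1,0,0)}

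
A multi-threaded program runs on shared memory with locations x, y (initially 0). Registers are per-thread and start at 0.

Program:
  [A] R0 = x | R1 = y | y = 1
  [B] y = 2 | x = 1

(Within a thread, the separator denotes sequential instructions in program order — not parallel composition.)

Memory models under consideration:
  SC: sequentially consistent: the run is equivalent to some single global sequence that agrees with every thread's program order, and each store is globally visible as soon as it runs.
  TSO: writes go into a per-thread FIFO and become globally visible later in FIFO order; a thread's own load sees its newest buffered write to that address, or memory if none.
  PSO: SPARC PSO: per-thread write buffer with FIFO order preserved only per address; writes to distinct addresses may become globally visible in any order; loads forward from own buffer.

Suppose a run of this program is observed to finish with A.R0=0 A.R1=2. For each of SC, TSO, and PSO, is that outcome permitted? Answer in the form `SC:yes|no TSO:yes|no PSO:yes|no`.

outcome vector order: (A.R0,A.R1)
under SC → 0/0, 0/2, 1/2
under TSO → 0/0, 0/2, 1/2
under PSO → 0/0, 0/2, 1/0, 1/2
target 0/2 ∈ {SC,TSO,PSO}

SC:yes TSO:yes PSO:yes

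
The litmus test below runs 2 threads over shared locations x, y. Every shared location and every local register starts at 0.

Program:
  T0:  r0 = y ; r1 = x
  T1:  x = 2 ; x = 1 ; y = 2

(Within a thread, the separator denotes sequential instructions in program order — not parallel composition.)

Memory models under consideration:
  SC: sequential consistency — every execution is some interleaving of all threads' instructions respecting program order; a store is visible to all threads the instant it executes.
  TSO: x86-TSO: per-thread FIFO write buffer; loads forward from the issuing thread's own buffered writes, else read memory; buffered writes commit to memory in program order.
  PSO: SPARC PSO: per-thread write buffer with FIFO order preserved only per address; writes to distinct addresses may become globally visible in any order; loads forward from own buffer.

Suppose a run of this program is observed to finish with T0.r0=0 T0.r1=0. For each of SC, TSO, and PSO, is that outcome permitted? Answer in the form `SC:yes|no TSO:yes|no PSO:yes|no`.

SC:yes TSO:yes PSO:yes

outcome vector order: (T0.r0,T0.r1)
[SC] allowed = {<0 0>; <0 1>; <0 2>; <2 1>}
[TSO] allowed = {<0 0>; <0 1>; <0 2>; <2 1>}
[PSO] allowed = {<0 0>; <0 1>; <0 2>; <2 0>; <2 1>; <2 2>}
target <0 0> ∈ {SC,TSO,PSO}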